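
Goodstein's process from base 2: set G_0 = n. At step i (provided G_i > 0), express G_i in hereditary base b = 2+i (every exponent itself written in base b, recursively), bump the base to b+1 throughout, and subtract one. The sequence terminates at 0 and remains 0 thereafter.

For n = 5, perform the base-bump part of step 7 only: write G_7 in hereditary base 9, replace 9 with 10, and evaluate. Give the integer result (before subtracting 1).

step 0: 5 = 2^2 + 1; sub 3 for 2: 3^3 + 1; = 28; G_1 = 28−1 = 27
step 1: 27 = 3^3; sub 4 for 3: 4^4; = 256; G_2 = 256−1 = 255
step 2: 255 = 3·4^3 + 3·4^2 + 3·4 + 3; sub 5 for 4: 3·5^3 + 3·5^2 + 3·5 + 3; = 468; G_3 = 468−1 = 467
step 3: 467 = 3·5^3 + 3·5^2 + 3·5 + 2; sub 6 for 5: 3·6^3 + 3·6^2 + 3·6 + 2; = 776; G_4 = 776−1 = 775
step 4: 775 = 3·6^3 + 3·6^2 + 3·6 + 1; sub 7 for 6: 3·7^3 + 3·7^2 + 3·7 + 1; = 1198; G_5 = 1198−1 = 1197
step 5: 1197 = 3·7^3 + 3·7^2 + 3·7; sub 8 for 7: 3·8^3 + 3·8^2 + 3·8; = 1752; G_6 = 1752−1 = 1751
step 6: 1751 = 3·8^3 + 3·8^2 + 2·8 + 7; sub 9 for 8: 3·9^3 + 3·9^2 + 2·9 + 7; = 2455; G_7 = 2455−1 = 2454
step 7: 2454 = 3·9^3 + 3·9^2 + 2·9 + 6; sub 10 for 9: 3·10^3 + 3·10^2 + 2·10 + 6; = 3326; G_8 = 3326−1 = 3325

3326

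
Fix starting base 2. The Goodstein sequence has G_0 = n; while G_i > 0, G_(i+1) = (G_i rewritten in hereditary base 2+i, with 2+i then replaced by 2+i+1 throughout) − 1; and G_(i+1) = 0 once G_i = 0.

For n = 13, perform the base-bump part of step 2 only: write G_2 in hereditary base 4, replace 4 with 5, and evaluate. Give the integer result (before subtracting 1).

16093

G_0=13  [base 2] 2^(2 + 1) + 2^2 + 1  →[2↦3]→  3^(3 + 1) + 3^3 + 1 = 109  −1 ⇒ G_1=108
G_1=108  [base 3] 3^(3 + 1) + 3^3  →[3↦4]→  4^(4 + 1) + 4^4 = 1280  −1 ⇒ G_2=1279
G_2=1279  [base 4] 4^(4 + 1) + 3·4^3 + 3·4^2 + 3·4 + 3  →[4↦5]→  5^(5 + 1) + 3·5^3 + 3·5^2 + 3·5 + 3 = 16093  −1 ⇒ G_3=16092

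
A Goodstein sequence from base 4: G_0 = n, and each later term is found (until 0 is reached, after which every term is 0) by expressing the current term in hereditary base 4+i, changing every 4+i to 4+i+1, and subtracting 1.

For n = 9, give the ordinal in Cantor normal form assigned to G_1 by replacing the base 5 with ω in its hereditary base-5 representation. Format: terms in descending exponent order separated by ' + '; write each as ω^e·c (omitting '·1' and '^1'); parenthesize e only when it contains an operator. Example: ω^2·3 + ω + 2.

(0) 9|_4 = 2·4 + 1 ↦ 2·5 + 1|_5 = 11 ⇒ 10
(1) 10|_5 = 2·5 ↦ 2·6|_6 = 12 ⇒ 11

ω·2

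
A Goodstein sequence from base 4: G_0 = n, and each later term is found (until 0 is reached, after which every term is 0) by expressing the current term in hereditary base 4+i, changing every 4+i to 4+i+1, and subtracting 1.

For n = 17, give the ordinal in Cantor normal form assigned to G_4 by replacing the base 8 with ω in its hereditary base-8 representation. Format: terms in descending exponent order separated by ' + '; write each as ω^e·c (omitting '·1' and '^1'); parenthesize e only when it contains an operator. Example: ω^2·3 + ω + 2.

ω·5 + 3

i=0: 17 = 4^2 + 1 (b=4); 4→5: 5^2 + 1 = 26; 26−1 = 25
i=1: 25 = 5^2 (b=5); 5→6: 6^2 = 36; 36−1 = 35
i=2: 35 = 5·6 + 5 (b=6); 6→7: 5·7 + 5 = 40; 40−1 = 39
i=3: 39 = 5·7 + 4 (b=7); 7→8: 5·8 + 4 = 44; 44−1 = 43
i=4: 43 = 5·8 + 3 (b=8); 8→9: 5·9 + 3 = 48; 48−1 = 47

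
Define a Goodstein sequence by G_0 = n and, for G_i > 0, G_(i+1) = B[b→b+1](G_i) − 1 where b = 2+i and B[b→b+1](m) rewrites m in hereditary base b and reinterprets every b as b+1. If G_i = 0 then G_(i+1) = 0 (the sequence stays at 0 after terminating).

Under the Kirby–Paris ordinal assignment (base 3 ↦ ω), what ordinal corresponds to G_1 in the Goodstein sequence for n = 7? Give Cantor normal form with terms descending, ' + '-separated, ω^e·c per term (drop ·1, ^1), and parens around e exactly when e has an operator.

(0) 7|_2 = 2^2 + 2 + 1 ↦ 3^3 + 3 + 1|_3 = 31 ⇒ 30
(1) 30|_3 = 3^3 + 3 ↦ 4^4 + 4|_4 = 260 ⇒ 259

ω^ω + ω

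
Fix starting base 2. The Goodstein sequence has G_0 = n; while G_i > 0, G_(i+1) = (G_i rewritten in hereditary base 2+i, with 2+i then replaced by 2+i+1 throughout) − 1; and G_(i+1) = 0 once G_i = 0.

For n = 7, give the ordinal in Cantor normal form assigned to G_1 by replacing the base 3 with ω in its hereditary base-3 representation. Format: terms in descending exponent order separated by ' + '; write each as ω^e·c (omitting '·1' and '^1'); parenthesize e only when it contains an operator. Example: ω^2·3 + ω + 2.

ω^ω + ω

i=0: 7 = 2^2 + 2 + 1 (b=2); 2→3: 3^3 + 3 + 1 = 31; 31−1 = 30
i=1: 30 = 3^3 + 3 (b=3); 3→4: 4^4 + 4 = 260; 260−1 = 259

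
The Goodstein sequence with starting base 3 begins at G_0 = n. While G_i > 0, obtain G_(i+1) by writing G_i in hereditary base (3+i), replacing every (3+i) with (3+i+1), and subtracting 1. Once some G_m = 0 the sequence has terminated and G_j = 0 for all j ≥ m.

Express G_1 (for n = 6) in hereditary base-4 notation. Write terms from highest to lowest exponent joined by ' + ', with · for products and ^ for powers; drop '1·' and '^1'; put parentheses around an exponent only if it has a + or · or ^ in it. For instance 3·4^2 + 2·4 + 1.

G_0=6  [base 3] 2·3  →[3↦4]→  2·4 = 8  −1 ⇒ G_1=7
G_1=7  [base 4] 4 + 3  →[4↦5]→  5 + 3 = 8  −1 ⇒ G_2=7

4 + 3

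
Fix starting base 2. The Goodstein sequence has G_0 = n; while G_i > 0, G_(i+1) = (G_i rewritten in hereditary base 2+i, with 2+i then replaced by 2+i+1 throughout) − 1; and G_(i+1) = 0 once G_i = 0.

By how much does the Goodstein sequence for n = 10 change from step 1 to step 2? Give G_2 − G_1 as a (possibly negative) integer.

step 0: 10 = 2^(2 + 1) + 2; sub 3 for 2: 3^(3 + 1) + 3; = 84; G_1 = 84−1 = 83
step 1: 83 = 3^(3 + 1) + 2; sub 4 for 3: 4^(4 + 1) + 2; = 1026; G_2 = 1026−1 = 1025

942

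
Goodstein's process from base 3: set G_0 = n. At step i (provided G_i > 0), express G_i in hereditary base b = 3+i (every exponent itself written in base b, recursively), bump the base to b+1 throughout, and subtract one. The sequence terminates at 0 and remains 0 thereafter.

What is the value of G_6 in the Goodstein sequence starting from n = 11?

47

[0] 11 ≡ 3^2 + 2 (base 3). Lift 4: 18. −1: 17.
[1] 17 ≡ 4^2 + 1 (base 4). Lift 5: 26. −1: 25.
[2] 25 ≡ 5^2 (base 5). Lift 6: 36. −1: 35.
[3] 35 ≡ 5·6 + 5 (base 6). Lift 7: 40. −1: 39.
[4] 39 ≡ 5·7 + 4 (base 7). Lift 8: 44. −1: 43.
[5] 43 ≡ 5·8 + 3 (base 8). Lift 9: 48. −1: 47.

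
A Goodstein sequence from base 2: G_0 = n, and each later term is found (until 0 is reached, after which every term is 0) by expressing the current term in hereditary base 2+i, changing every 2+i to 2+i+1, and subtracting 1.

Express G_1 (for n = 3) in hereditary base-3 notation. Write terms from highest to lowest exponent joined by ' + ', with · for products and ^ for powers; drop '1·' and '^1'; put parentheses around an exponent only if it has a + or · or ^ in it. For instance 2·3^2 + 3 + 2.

3

[0] 3 ≡ 2 + 1 (base 2). Lift 3: 4. −1: 3.
[1] 3 ≡ 3 (base 3). Lift 4: 4. −1: 3.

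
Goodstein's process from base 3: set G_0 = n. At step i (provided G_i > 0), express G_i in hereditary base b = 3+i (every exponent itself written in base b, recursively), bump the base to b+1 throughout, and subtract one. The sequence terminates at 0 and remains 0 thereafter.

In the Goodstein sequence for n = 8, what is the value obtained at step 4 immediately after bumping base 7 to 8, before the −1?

12

G_0 = 8. HB_3(8) = 2·3 + 2. Bump = 10. G_1 = 9.
G_1 = 9. HB_4(9) = 2·4 + 1. Bump = 11. G_2 = 10.
G_2 = 10. HB_5(10) = 2·5. Bump = 12. G_3 = 11.
G_3 = 11. HB_6(11) = 6 + 5. Bump = 12. G_4 = 11.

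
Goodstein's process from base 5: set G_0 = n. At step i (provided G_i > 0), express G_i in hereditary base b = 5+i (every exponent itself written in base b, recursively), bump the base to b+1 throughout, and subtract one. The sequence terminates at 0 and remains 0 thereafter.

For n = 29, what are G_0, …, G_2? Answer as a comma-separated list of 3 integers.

(0) 29|_5 = 5^2 + 4 ↦ 6^2 + 4|_6 = 40 ⇒ 39
(1) 39|_6 = 6^2 + 3 ↦ 7^2 + 3|_7 = 52 ⇒ 51

29, 39, 51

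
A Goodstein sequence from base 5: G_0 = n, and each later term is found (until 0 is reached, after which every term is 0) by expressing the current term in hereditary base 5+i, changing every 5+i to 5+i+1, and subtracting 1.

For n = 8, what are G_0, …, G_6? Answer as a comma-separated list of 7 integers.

8, 8, 8, 8, 8, 7, 6

[0] 8 ≡ 5 + 3 (base 5). Lift 6: 9. −1: 8.
[1] 8 ≡ 6 + 2 (base 6). Lift 7: 9. −1: 8.
[2] 8 ≡ 7 + 1 (base 7). Lift 8: 9. −1: 8.
[3] 8 ≡ 8 (base 8). Lift 9: 9. −1: 8.
[4] 8 ≡ 8 (base 9). Lift 10: 8. −1: 7.
[5] 7 ≡ 7 (base 10). Lift 11: 7. −1: 6.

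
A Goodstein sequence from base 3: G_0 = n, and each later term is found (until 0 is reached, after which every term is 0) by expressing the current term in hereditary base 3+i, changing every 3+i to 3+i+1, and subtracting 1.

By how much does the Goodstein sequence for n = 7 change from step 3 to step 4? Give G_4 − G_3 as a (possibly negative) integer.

G_0 = 7. HB_3(7) = 2·3 + 1. Bump = 9. G_1 = 8.
G_1 = 8. HB_4(8) = 2·4. Bump = 10. G_2 = 9.
G_2 = 9. HB_5(9) = 5 + 4. Bump = 10. G_3 = 9.
G_3 = 9. HB_6(9) = 6 + 3. Bump = 10. G_4 = 9.

0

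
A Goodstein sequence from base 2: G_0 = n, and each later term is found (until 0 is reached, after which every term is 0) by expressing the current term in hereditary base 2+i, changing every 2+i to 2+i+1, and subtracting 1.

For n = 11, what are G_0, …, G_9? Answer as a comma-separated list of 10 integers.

G_0=11  [base 2] 2^(2 + 1) + 2 + 1  →[2↦3]→  3^(3 + 1) + 3 + 1 = 85  −1 ⇒ G_1=84
G_1=84  [base 3] 3^(3 + 1) + 3  →[3↦4]→  4^(4 + 1) + 4 = 1028  −1 ⇒ G_2=1027
G_2=1027  [base 4] 4^(4 + 1) + 3  →[4↦5]→  5^(5 + 1) + 3 = 15628  −1 ⇒ G_3=15627
G_3=15627  [base 5] 5^(5 + 1) + 2  →[5↦6]→  6^(6 + 1) + 2 = 279938  −1 ⇒ G_4=279937
G_4=279937  [base 6] 6^(6 + 1) + 1  →[6↦7]→  7^(7 + 1) + 1 = 5764802  −1 ⇒ G_5=5764801
G_5=5764801  [base 7] 7^(7 + 1)  →[7↦8]→  8^(8 + 1) = 134217728  −1 ⇒ G_6=134217727
G_6=134217727  [base 8] 7·8^8 + 7·8^7 + 7·8^6 + 7·8^5 + 7·8^4 + 7·8^3 + 7·8^2 + 7·8 + 7  →[8↦9]→  7·9^9 + 7·9^7 + 7·9^6 + 7·9^5 + 7·9^4 + 7·9^3 + 7·9^2 + 7·9 + 7 = 2749609303  −1 ⇒ G_7=2749609302
G_7=2749609302  [base 9] 7·9^9 + 7·9^7 + 7·9^6 + 7·9^5 + 7·9^4 + 7·9^3 + 7·9^2 + 7·9 + 6  →[9↦10]→  7·10^10 + 7·10^7 + 7·10^6 + 7·10^5 + 7·10^4 + 7·10^3 + 7·10^2 + 7·10 + 6 = 70077777776  −1 ⇒ G_8=70077777775
G_8=70077777775  [base 10] 7·10^10 + 7·10^7 + 7·10^6 + 7·10^5 + 7·10^4 + 7·10^3 + 7·10^2 + 7·10 + 5  →[10↦11]→  7·11^11 + 7·11^7 + 7·11^6 + 7·11^5 + 7·11^4 + 7·11^3 + 7·11^2 + 7·11 + 5 = 1997331745491  −1 ⇒ G_9=1997331745490

11, 84, 1027, 15627, 279937, 5764801, 134217727, 2749609302, 70077777775, 1997331745490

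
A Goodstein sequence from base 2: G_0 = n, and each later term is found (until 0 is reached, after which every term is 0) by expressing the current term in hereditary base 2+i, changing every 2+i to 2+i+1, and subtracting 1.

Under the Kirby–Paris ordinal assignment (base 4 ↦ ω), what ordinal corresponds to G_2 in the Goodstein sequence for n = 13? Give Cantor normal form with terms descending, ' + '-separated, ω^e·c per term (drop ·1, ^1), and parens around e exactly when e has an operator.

base 2: 13 = 2^(2 + 1) + 2^2 + 1; at 3: 3^(3 + 1) + 3^3 + 1 = 109; next = 108
base 3: 108 = 3^(3 + 1) + 3^3; at 4: 4^(4 + 1) + 4^4 = 1280; next = 1279
base 4: 1279 = 4^(4 + 1) + 3·4^3 + 3·4^2 + 3·4 + 3; at 5: 5^(5 + 1) + 3·5^3 + 3·5^2 + 3·5 + 3 = 16093; next = 16092

ω^(ω + 1) + ω^3·3 + ω^2·3 + ω·3 + 3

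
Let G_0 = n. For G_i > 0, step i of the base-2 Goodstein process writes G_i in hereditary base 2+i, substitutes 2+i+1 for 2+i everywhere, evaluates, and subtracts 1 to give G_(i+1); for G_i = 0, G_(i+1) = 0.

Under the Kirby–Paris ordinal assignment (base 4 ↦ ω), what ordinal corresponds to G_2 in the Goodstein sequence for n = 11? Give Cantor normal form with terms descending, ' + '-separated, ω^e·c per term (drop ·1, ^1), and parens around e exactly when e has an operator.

ω^(ω + 1) + 3

G_0 = 11. HB_2(11) = 2^(2 + 1) + 2 + 1. Bump = 85. G_1 = 84.
G_1 = 84. HB_3(84) = 3^(3 + 1) + 3. Bump = 1028. G_2 = 1027.
G_2 = 1027. HB_4(1027) = 4^(4 + 1) + 3. Bump = 15628. G_3 = 15627.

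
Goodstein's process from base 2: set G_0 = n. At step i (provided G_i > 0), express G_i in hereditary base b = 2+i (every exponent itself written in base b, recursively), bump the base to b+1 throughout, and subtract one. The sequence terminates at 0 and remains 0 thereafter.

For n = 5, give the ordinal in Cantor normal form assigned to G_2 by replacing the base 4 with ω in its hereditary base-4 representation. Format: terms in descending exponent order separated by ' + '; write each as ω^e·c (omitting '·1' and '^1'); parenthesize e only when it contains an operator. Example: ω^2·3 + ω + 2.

G_0 = 5. HB_2(5) = 2^2 + 1. Bump = 28. G_1 = 27.
G_1 = 27. HB_3(27) = 3^3. Bump = 256. G_2 = 255.
G_2 = 255. HB_4(255) = 3·4^3 + 3·4^2 + 3·4 + 3. Bump = 468. G_3 = 467.

ω^3·3 + ω^2·3 + ω·3 + 3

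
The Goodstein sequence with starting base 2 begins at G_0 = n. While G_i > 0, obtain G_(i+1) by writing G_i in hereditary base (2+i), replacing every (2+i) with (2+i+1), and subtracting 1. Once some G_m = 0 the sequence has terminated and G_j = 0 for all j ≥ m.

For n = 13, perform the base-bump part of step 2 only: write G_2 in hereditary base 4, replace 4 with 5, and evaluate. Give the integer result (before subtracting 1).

16093

step 0: 13 = 2^(2 + 1) + 2^2 + 1; sub 3 for 2: 3^(3 + 1) + 3^3 + 1; = 109; G_1 = 109−1 = 108
step 1: 108 = 3^(3 + 1) + 3^3; sub 4 for 3: 4^(4 + 1) + 4^4; = 1280; G_2 = 1280−1 = 1279
step 2: 1279 = 4^(4 + 1) + 3·4^3 + 3·4^2 + 3·4 + 3; sub 5 for 4: 5^(5 + 1) + 3·5^3 + 3·5^2 + 3·5 + 3; = 16093; G_3 = 16093−1 = 16092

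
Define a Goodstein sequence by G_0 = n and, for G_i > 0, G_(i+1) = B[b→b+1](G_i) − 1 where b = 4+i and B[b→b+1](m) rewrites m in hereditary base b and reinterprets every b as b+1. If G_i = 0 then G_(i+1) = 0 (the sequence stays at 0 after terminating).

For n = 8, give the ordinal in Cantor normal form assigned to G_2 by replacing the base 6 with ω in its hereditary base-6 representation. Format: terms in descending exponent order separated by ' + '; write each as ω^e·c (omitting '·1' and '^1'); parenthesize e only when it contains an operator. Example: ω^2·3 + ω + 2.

ω + 3

G_0 = 8. HB_4(8) = 2·4. Bump = 10. G_1 = 9.
G_1 = 9. HB_5(9) = 5 + 4. Bump = 10. G_2 = 9.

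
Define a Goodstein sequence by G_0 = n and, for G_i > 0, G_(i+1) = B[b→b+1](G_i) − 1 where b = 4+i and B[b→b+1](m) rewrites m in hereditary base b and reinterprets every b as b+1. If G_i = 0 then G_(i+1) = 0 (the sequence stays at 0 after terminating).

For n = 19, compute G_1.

27

[0] 19 ≡ 4^2 + 3 (base 4). Lift 5: 28. −1: 27.
[1] 27 ≡ 5^2 + 2 (base 5). Lift 6: 38. −1: 37.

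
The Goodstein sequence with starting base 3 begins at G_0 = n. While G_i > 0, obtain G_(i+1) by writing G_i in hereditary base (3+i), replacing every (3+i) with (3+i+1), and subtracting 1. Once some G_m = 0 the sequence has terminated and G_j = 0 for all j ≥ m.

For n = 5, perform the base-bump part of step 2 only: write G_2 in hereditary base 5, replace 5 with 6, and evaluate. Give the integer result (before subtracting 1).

step 0: 5 = 3 + 2; sub 4 for 3: 4 + 2; = 6; G_1 = 6−1 = 5
step 1: 5 = 4 + 1; sub 5 for 4: 5 + 1; = 6; G_2 = 6−1 = 5
step 2: 5 = 5; sub 6 for 5: 6; = 6; G_3 = 6−1 = 5

6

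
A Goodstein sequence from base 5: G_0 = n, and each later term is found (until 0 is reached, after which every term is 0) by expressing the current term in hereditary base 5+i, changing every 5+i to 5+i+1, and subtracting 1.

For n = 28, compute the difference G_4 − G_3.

16

G_0 = 28. HB_5(28) = 5^2 + 3. Bump = 39. G_1 = 38.
G_1 = 38. HB_6(38) = 6^2 + 2. Bump = 51. G_2 = 50.
G_2 = 50. HB_7(50) = 7^2 + 1. Bump = 65. G_3 = 64.
G_3 = 64. HB_8(64) = 8^2. Bump = 81. G_4 = 80.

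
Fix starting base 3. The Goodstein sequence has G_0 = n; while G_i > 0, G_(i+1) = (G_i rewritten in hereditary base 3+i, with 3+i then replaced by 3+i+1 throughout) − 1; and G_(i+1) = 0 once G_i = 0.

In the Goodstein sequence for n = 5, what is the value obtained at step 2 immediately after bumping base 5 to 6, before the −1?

base 3: 5 = 3 + 2; at 4: 4 + 2 = 6; next = 5
base 4: 5 = 4 + 1; at 5: 5 + 1 = 6; next = 5

6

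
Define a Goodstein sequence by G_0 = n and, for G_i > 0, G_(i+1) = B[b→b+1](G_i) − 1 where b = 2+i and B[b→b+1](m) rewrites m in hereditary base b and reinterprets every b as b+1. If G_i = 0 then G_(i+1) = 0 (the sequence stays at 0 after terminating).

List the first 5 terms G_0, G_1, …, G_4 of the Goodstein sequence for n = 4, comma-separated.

4, 26, 41, 60, 83

G_0 = 4. HB_2(4) = 2^2. Bump = 27. G_1 = 26.
G_1 = 26. HB_3(26) = 2·3^2 + 2·3 + 2. Bump = 42. G_2 = 41.
G_2 = 41. HB_4(41) = 2·4^2 + 2·4 + 1. Bump = 61. G_3 = 60.
G_3 = 60. HB_5(60) = 2·5^2 + 2·5. Bump = 84. G_4 = 83.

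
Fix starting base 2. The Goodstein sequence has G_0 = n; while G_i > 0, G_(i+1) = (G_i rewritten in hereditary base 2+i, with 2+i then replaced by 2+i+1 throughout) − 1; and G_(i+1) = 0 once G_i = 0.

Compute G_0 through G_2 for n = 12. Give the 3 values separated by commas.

G_0 = 12. HB_2(12) = 2^(2 + 1) + 2^2. Bump = 108. G_1 = 107.
G_1 = 107. HB_3(107) = 3^(3 + 1) + 2·3^2 + 2·3 + 2. Bump = 1066. G_2 = 1065.

12, 107, 1065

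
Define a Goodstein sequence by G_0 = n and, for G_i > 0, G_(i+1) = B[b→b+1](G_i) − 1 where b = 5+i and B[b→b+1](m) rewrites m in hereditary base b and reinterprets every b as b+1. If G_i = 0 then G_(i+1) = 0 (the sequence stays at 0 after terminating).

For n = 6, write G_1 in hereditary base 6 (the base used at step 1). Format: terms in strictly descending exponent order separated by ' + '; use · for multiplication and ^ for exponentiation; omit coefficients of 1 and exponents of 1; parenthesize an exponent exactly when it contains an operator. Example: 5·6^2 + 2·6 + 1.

6

base 5: 6 = 5 + 1; at 6: 6 + 1 = 7; next = 6
base 6: 6 = 6; at 7: 7 = 7; next = 6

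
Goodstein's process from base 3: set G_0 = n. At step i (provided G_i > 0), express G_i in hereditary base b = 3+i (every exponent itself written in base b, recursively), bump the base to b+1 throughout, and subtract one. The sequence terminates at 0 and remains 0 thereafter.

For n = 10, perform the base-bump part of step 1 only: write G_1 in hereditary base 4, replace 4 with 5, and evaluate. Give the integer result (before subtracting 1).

[0] 10 ≡ 3^2 + 1 (base 3). Lift 4: 17. −1: 16.
[1] 16 ≡ 4^2 (base 4). Lift 5: 25. −1: 24.

25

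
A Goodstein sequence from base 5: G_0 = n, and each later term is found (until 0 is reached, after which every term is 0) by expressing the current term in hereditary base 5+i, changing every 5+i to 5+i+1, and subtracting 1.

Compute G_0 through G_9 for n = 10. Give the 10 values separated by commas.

10, 11, 11, 11, 11, 11, 11, 11, 10, 9

10 —HB5→ 2·5 —bump→ 2·6 = 12 —(−1)→ 11
11 —HB6→ 6 + 5 —bump→ 7 + 5 = 12 —(−1)→ 11
11 —HB7→ 7 + 4 —bump→ 8 + 4 = 12 —(−1)→ 11
11 —HB8→ 8 + 3 —bump→ 9 + 3 = 12 —(−1)→ 11
11 —HB9→ 9 + 2 —bump→ 10 + 2 = 12 —(−1)→ 11
11 —HB10→ 10 + 1 —bump→ 11 + 1 = 12 —(−1)→ 11
11 —HB11→ 11 —bump→ 12 = 12 —(−1)→ 11
11 —HB12→ 11 —bump→ 11 = 11 —(−1)→ 10
10 —HB13→ 10 —bump→ 10 = 10 —(−1)→ 9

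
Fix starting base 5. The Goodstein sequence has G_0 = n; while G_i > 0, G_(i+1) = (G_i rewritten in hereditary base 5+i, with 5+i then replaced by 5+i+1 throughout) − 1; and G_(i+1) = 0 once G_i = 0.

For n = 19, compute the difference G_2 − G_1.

2

step 0: 19 = 3·5 + 4; sub 6 for 5: 3·6 + 4; = 22; G_1 = 22−1 = 21
step 1: 21 = 3·6 + 3; sub 7 for 6: 3·7 + 3; = 24; G_2 = 24−1 = 23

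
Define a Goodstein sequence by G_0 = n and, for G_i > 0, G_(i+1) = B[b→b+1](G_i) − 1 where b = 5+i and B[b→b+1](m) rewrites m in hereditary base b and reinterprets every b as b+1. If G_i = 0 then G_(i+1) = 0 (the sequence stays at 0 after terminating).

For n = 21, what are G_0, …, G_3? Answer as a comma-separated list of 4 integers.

(0) 21|_5 = 4·5 + 1 ↦ 4·6 + 1|_6 = 25 ⇒ 24
(1) 24|_6 = 4·6 ↦ 4·7|_7 = 28 ⇒ 27
(2) 27|_7 = 3·7 + 6 ↦ 3·8 + 6|_8 = 30 ⇒ 29

21, 24, 27, 29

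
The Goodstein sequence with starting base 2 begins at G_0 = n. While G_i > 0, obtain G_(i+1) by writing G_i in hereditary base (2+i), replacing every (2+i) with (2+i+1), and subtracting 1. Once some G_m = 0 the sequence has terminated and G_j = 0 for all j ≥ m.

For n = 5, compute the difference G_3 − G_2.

G_0=5  [base 2] 2^2 + 1  →[2↦3]→  3^3 + 1 = 28  −1 ⇒ G_1=27
G_1=27  [base 3] 3^3  →[3↦4]→  4^4 = 256  −1 ⇒ G_2=255
G_2=255  [base 4] 3·4^3 + 3·4^2 + 3·4 + 3  →[4↦5]→  3·5^3 + 3·5^2 + 3·5 + 3 = 468  −1 ⇒ G_3=467

212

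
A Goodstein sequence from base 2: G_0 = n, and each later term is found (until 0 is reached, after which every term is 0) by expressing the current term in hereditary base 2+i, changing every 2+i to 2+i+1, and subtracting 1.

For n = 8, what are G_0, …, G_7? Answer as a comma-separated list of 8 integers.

8, 80, 553, 6310, 93395, 1647195, 33554571, 774841151

G_0=8  [base 2] 2^(2 + 1)  →[2↦3]→  3^(3 + 1) = 81  −1 ⇒ G_1=80
G_1=80  [base 3] 2·3^3 + 2·3^2 + 2·3 + 2  →[3↦4]→  2·4^4 + 2·4^2 + 2·4 + 2 = 554  −1 ⇒ G_2=553
G_2=553  [base 4] 2·4^4 + 2·4^2 + 2·4 + 1  →[4↦5]→  2·5^5 + 2·5^2 + 2·5 + 1 = 6311  −1 ⇒ G_3=6310
G_3=6310  [base 5] 2·5^5 + 2·5^2 + 2·5  →[5↦6]→  2·6^6 + 2·6^2 + 2·6 = 93396  −1 ⇒ G_4=93395
G_4=93395  [base 6] 2·6^6 + 2·6^2 + 6 + 5  →[6↦7]→  2·7^7 + 2·7^2 + 7 + 5 = 1647196  −1 ⇒ G_5=1647195
G_5=1647195  [base 7] 2·7^7 + 2·7^2 + 7 + 4  →[7↦8]→  2·8^8 + 2·8^2 + 8 + 4 = 33554572  −1 ⇒ G_6=33554571
G_6=33554571  [base 8] 2·8^8 + 2·8^2 + 8 + 3  →[8↦9]→  2·9^9 + 2·9^2 + 9 + 3 = 774841152  −1 ⇒ G_7=774841151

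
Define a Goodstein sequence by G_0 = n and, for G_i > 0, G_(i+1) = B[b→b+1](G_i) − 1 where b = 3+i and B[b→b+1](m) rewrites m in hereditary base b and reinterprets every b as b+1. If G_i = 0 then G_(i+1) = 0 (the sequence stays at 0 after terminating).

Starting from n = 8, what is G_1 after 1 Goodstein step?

8 —HB3→ 2·3 + 2 —bump→ 2·4 + 2 = 10 —(−1)→ 9
9 —HB4→ 2·4 + 1 —bump→ 2·5 + 1 = 11 —(−1)→ 10

9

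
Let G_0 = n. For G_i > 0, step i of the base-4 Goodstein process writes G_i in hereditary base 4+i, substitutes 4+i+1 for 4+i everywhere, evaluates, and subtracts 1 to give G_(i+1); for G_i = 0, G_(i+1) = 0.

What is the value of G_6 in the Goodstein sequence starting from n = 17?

51

step 0: 17 = 4^2 + 1; sub 5 for 4: 5^2 + 1; = 26; G_1 = 26−1 = 25
step 1: 25 = 5^2; sub 6 for 5: 6^2; = 36; G_2 = 36−1 = 35
step 2: 35 = 5·6 + 5; sub 7 for 6: 5·7 + 5; = 40; G_3 = 40−1 = 39
step 3: 39 = 5·7 + 4; sub 8 for 7: 5·8 + 4; = 44; G_4 = 44−1 = 43
step 4: 43 = 5·8 + 3; sub 9 for 8: 5·9 + 3; = 48; G_5 = 48−1 = 47
step 5: 47 = 5·9 + 2; sub 10 for 9: 5·10 + 2; = 52; G_6 = 52−1 = 51
step 6: 51 = 5·10 + 1; sub 11 for 10: 5·11 + 1; = 56; G_7 = 56−1 = 55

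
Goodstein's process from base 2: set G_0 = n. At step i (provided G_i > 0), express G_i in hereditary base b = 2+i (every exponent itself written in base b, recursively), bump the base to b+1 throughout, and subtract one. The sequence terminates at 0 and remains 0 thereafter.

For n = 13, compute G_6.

134219479

(0) 13|_2 = 2^(2 + 1) + 2^2 + 1 ↦ 3^(3 + 1) + 3^3 + 1|_3 = 109 ⇒ 108
(1) 108|_3 = 3^(3 + 1) + 3^3 ↦ 4^(4 + 1) + 4^4|_4 = 1280 ⇒ 1279
(2) 1279|_4 = 4^(4 + 1) + 3·4^3 + 3·4^2 + 3·4 + 3 ↦ 5^(5 + 1) + 3·5^3 + 3·5^2 + 3·5 + 3|_5 = 16093 ⇒ 16092
(3) 16092|_5 = 5^(5 + 1) + 3·5^3 + 3·5^2 + 3·5 + 2 ↦ 6^(6 + 1) + 3·6^3 + 3·6^2 + 3·6 + 2|_6 = 280712 ⇒ 280711
(4) 280711|_6 = 6^(6 + 1) + 3·6^3 + 3·6^2 + 3·6 + 1 ↦ 7^(7 + 1) + 3·7^3 + 3·7^2 + 3·7 + 1|_7 = 5765999 ⇒ 5765998
(5) 5765998|_7 = 7^(7 + 1) + 3·7^3 + 3·7^2 + 3·7 ↦ 8^(8 + 1) + 3·8^3 + 3·8^2 + 3·8|_8 = 134219480 ⇒ 134219479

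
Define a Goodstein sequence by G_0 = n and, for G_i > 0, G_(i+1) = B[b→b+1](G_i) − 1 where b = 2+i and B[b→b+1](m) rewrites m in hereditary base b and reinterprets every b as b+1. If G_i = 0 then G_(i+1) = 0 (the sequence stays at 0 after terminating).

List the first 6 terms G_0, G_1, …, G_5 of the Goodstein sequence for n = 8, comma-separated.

[0] 8 ≡ 2^(2 + 1) (base 2). Lift 3: 81. −1: 80.
[1] 80 ≡ 2·3^3 + 2·3^2 + 2·3 + 2 (base 3). Lift 4: 554. −1: 553.
[2] 553 ≡ 2·4^4 + 2·4^2 + 2·4 + 1 (base 4). Lift 5: 6311. −1: 6310.
[3] 6310 ≡ 2·5^5 + 2·5^2 + 2·5 (base 5). Lift 6: 93396. −1: 93395.
[4] 93395 ≡ 2·6^6 + 2·6^2 + 6 + 5 (base 6). Lift 7: 1647196. −1: 1647195.

8, 80, 553, 6310, 93395, 1647195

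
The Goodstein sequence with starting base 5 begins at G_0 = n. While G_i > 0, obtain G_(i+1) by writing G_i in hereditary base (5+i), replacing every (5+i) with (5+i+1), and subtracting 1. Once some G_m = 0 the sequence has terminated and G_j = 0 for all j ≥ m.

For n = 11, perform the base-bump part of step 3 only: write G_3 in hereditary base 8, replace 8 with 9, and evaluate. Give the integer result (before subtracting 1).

14

(0) 11|_5 = 2·5 + 1 ↦ 2·6 + 1|_6 = 13 ⇒ 12
(1) 12|_6 = 2·6 ↦ 2·7|_7 = 14 ⇒ 13
(2) 13|_7 = 7 + 6 ↦ 8 + 6|_8 = 14 ⇒ 13
(3) 13|_8 = 8 + 5 ↦ 9 + 5|_9 = 14 ⇒ 13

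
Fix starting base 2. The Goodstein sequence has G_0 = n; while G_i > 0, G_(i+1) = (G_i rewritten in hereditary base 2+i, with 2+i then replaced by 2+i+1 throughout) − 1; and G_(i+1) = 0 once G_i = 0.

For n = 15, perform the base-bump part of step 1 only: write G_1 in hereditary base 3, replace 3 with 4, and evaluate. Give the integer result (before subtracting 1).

base 2: 15 = 2^(2 + 1) + 2^2 + 2 + 1; at 3: 3^(3 + 1) + 3^3 + 3 + 1 = 112; next = 111
base 3: 111 = 3^(3 + 1) + 3^3 + 3; at 4: 4^(4 + 1) + 4^4 + 4 = 1284; next = 1283

1284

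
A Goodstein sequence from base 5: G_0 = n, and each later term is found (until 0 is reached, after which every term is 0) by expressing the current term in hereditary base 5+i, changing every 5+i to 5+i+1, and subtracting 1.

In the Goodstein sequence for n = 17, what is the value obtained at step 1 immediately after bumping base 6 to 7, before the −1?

(0) 17|_5 = 3·5 + 2 ↦ 3·6 + 2|_6 = 20 ⇒ 19
(1) 19|_6 = 3·6 + 1 ↦ 3·7 + 1|_7 = 22 ⇒ 21

22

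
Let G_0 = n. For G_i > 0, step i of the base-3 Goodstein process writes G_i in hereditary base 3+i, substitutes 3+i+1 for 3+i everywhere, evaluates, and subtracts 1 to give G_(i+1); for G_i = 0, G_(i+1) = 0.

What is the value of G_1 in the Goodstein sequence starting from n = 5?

5

i=0: 5 = 3 + 2 (b=3); 3→4: 4 + 2 = 6; 6−1 = 5
i=1: 5 = 4 + 1 (b=4); 4→5: 5 + 1 = 6; 6−1 = 5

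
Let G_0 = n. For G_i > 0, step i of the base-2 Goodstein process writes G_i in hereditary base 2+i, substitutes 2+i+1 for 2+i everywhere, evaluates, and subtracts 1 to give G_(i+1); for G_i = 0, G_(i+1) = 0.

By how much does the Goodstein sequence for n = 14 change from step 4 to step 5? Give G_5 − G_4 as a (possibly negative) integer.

i=0: 14 = 2^(2 + 1) + 2^2 + 2 (b=2); 2→3: 3^(3 + 1) + 3^3 + 3 = 111; 111−1 = 110
i=1: 110 = 3^(3 + 1) + 3^3 + 2 (b=3); 3→4: 4^(4 + 1) + 4^4 + 2 = 1282; 1282−1 = 1281
i=2: 1281 = 4^(4 + 1) + 4^4 + 1 (b=4); 4→5: 5^(5 + 1) + 5^5 + 1 = 18751; 18751−1 = 18750
i=3: 18750 = 5^(5 + 1) + 5^5 (b=5); 5→6: 6^(6 + 1) + 6^6 = 326592; 326592−1 = 326591
i=4: 326591 = 6^(6 + 1) + 5·6^5 + 5·6^4 + 5·6^3 + 5·6^2 + 5·6 + 5 (b=6); 6→7: 7^(7 + 1) + 5·7^5 + 5·7^4 + 5·7^3 + 5·7^2 + 5·7 + 5 = 5862841; 5862841−1 = 5862840

5536249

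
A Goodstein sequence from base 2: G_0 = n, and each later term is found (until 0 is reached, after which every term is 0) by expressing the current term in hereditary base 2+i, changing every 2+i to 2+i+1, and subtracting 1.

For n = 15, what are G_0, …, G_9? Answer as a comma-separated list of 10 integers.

15, 111, 1283, 18752, 326593, 6588344, 150994943, 3524450280, 100077777775, 3138578427934

step 0: 15 = 2^(2 + 1) + 2^2 + 2 + 1; sub 3 for 2: 3^(3 + 1) + 3^3 + 3 + 1; = 112; G_1 = 112−1 = 111
step 1: 111 = 3^(3 + 1) + 3^3 + 3; sub 4 for 3: 4^(4 + 1) + 4^4 + 4; = 1284; G_2 = 1284−1 = 1283
step 2: 1283 = 4^(4 + 1) + 4^4 + 3; sub 5 for 4: 5^(5 + 1) + 5^5 + 3; = 18753; G_3 = 18753−1 = 18752
step 3: 18752 = 5^(5 + 1) + 5^5 + 2; sub 6 for 5: 6^(6 + 1) + 6^6 + 2; = 326594; G_4 = 326594−1 = 326593
step 4: 326593 = 6^(6 + 1) + 6^6 + 1; sub 7 for 6: 7^(7 + 1) + 7^7 + 1; = 6588345; G_5 = 6588345−1 = 6588344
step 5: 6588344 = 7^(7 + 1) + 7^7; sub 8 for 7: 8^(8 + 1) + 8^8; = 150994944; G_6 = 150994944−1 = 150994943
step 6: 150994943 = 8^(8 + 1) + 7·8^7 + 7·8^6 + 7·8^5 + 7·8^4 + 7·8^3 + 7·8^2 + 7·8 + 7; sub 9 for 8: 9^(9 + 1) + 7·9^7 + 7·9^6 + 7·9^5 + 7·9^4 + 7·9^3 + 7·9^2 + 7·9 + 7; = 3524450281; G_7 = 3524450281−1 = 3524450280
step 7: 3524450280 = 9^(9 + 1) + 7·9^7 + 7·9^6 + 7·9^5 + 7·9^4 + 7·9^3 + 7·9^2 + 7·9 + 6; sub 10 for 9: 10^(10 + 1) + 7·10^7 + 7·10^6 + 7·10^5 + 7·10^4 + 7·10^3 + 7·10^2 + 7·10 + 6; = 100077777776; G_8 = 100077777776−1 = 100077777775
step 8: 100077777775 = 10^(10 + 1) + 7·10^7 + 7·10^6 + 7·10^5 + 7·10^4 + 7·10^3 + 7·10^2 + 7·10 + 5; sub 11 for 10: 11^(11 + 1) + 7·11^7 + 7·11^6 + 7·11^5 + 7·11^4 + 7·11^3 + 7·11^2 + 7·11 + 5; = 3138578427935; G_9 = 3138578427935−1 = 3138578427934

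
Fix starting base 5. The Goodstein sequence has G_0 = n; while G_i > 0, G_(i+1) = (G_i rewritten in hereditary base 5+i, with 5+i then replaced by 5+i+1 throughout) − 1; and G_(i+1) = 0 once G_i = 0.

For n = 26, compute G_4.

58

G_0=26  [base 5] 5^2 + 1  →[5↦6]→  6^2 + 1 = 37  −1 ⇒ G_1=36
G_1=36  [base 6] 6^2  →[6↦7]→  7^2 = 49  −1 ⇒ G_2=48
G_2=48  [base 7] 6·7 + 6  →[7↦8]→  6·8 + 6 = 54  −1 ⇒ G_3=53
G_3=53  [base 8] 6·8 + 5  →[8↦9]→  6·9 + 5 = 59  −1 ⇒ G_4=58
G_4=58  [base 9] 6·9 + 4  →[9↦10]→  6·10 + 4 = 64  −1 ⇒ G_5=63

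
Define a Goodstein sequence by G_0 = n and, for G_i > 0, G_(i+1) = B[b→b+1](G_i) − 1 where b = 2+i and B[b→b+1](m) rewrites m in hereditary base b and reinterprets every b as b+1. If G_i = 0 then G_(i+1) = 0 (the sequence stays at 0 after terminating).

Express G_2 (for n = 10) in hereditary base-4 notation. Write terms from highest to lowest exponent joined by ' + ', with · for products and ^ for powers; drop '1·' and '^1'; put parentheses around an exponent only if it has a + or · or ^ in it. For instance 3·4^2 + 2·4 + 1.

i=0: 10 = 2^(2 + 1) + 2 (b=2); 2→3: 3^(3 + 1) + 3 = 84; 84−1 = 83
i=1: 83 = 3^(3 + 1) + 2 (b=3); 3→4: 4^(4 + 1) + 2 = 1026; 1026−1 = 1025
i=2: 1025 = 4^(4 + 1) + 1 (b=4); 4→5: 5^(5 + 1) + 1 = 15626; 15626−1 = 15625

4^(4 + 1) + 1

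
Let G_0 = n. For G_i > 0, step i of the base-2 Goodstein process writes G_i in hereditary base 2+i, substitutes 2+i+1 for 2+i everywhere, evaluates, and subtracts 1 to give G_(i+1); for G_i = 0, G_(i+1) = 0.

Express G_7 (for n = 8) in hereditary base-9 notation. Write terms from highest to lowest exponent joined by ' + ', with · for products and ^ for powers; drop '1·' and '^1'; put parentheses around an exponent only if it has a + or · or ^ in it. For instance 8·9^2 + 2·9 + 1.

step 0: 8 = 2^(2 + 1); sub 3 for 2: 3^(3 + 1); = 81; G_1 = 81−1 = 80
step 1: 80 = 2·3^3 + 2·3^2 + 2·3 + 2; sub 4 for 3: 2·4^4 + 2·4^2 + 2·4 + 2; = 554; G_2 = 554−1 = 553
step 2: 553 = 2·4^4 + 2·4^2 + 2·4 + 1; sub 5 for 4: 2·5^5 + 2·5^2 + 2·5 + 1; = 6311; G_3 = 6311−1 = 6310
step 3: 6310 = 2·5^5 + 2·5^2 + 2·5; sub 6 for 5: 2·6^6 + 2·6^2 + 2·6; = 93396; G_4 = 93396−1 = 93395
step 4: 93395 = 2·6^6 + 2·6^2 + 6 + 5; sub 7 for 6: 2·7^7 + 2·7^2 + 7 + 5; = 1647196; G_5 = 1647196−1 = 1647195
step 5: 1647195 = 2·7^7 + 2·7^2 + 7 + 4; sub 8 for 7: 2·8^8 + 2·8^2 + 8 + 4; = 33554572; G_6 = 33554572−1 = 33554571
step 6: 33554571 = 2·8^8 + 2·8^2 + 8 + 3; sub 9 for 8: 2·9^9 + 2·9^2 + 9 + 3; = 774841152; G_7 = 774841152−1 = 774841151

2·9^9 + 2·9^2 + 9 + 2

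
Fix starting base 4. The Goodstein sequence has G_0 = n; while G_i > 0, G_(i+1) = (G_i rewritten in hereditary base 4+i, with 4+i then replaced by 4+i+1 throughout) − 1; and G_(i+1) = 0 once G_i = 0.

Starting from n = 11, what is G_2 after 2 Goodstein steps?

13

(0) 11|_4 = 2·4 + 3 ↦ 2·5 + 3|_5 = 13 ⇒ 12
(1) 12|_5 = 2·5 + 2 ↦ 2·6 + 2|_6 = 14 ⇒ 13
(2) 13|_6 = 2·6 + 1 ↦ 2·7 + 1|_7 = 15 ⇒ 14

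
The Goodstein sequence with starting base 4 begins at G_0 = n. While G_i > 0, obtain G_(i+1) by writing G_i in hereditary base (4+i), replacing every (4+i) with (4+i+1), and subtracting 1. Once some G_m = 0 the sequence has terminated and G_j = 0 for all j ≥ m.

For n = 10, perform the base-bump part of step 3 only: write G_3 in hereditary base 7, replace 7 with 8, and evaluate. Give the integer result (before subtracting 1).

14

i=0: 10 = 2·4 + 2 (b=4); 4→5: 2·5 + 2 = 12; 12−1 = 11
i=1: 11 = 2·5 + 1 (b=5); 5→6: 2·6 + 1 = 13; 13−1 = 12
i=2: 12 = 2·6 (b=6); 6→7: 2·7 = 14; 14−1 = 13
i=3: 13 = 7 + 6 (b=7); 7→8: 8 + 6 = 14; 14−1 = 13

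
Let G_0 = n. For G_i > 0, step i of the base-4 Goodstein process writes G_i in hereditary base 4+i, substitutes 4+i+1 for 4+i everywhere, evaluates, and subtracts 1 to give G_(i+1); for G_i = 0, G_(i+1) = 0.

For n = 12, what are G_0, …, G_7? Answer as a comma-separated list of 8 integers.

12, 14, 15, 16, 17, 18, 19, 19

G_0 = 12. HB_4(12) = 3·4. Bump = 15. G_1 = 14.
G_1 = 14. HB_5(14) = 2·5 + 4. Bump = 16. G_2 = 15.
G_2 = 15. HB_6(15) = 2·6 + 3. Bump = 17. G_3 = 16.
G_3 = 16. HB_7(16) = 2·7 + 2. Bump = 18. G_4 = 17.
G_4 = 17. HB_8(17) = 2·8 + 1. Bump = 19. G_5 = 18.
G_5 = 18. HB_9(18) = 2·9. Bump = 20. G_6 = 19.
G_6 = 19. HB_10(19) = 10 + 9. Bump = 20. G_7 = 19.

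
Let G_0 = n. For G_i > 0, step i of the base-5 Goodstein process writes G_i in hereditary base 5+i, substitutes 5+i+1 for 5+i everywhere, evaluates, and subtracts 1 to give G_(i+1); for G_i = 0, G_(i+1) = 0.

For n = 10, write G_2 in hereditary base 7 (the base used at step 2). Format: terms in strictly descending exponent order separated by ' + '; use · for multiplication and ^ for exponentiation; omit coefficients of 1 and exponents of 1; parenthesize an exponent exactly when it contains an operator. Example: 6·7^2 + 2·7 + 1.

i=0: 10 = 2·5 (b=5); 5→6: 2·6 = 12; 12−1 = 11
i=1: 11 = 6 + 5 (b=6); 6→7: 7 + 5 = 12; 12−1 = 11

7 + 4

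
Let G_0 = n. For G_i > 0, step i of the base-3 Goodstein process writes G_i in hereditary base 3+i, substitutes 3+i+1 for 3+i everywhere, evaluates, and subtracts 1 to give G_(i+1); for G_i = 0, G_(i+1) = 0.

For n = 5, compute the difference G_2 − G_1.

step 0: 5 = 3 + 2; sub 4 for 3: 4 + 2; = 6; G_1 = 6−1 = 5
step 1: 5 = 4 + 1; sub 5 for 4: 5 + 1; = 6; G_2 = 6−1 = 5

0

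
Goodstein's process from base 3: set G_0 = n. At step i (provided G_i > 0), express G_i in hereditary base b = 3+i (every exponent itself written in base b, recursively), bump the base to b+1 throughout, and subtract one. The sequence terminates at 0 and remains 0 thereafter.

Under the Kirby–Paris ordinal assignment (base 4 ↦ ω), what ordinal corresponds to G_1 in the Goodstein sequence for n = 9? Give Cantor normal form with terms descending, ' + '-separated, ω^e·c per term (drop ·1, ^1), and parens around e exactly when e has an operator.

i=0: 9 = 3^2 (b=3); 3→4: 4^2 = 16; 16−1 = 15
i=1: 15 = 3·4 + 3 (b=4); 4→5: 3·5 + 3 = 18; 18−1 = 17

ω·3 + 3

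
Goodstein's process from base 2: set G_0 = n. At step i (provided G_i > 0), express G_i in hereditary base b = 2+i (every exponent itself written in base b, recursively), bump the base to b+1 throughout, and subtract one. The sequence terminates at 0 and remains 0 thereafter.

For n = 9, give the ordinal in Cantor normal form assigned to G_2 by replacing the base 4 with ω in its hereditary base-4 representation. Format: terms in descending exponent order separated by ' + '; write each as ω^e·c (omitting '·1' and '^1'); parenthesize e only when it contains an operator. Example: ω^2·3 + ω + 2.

G_0 = 9. HB_2(9) = 2^(2 + 1) + 1. Bump = 82. G_1 = 81.
G_1 = 81. HB_3(81) = 3^(3 + 1). Bump = 1024. G_2 = 1023.
G_2 = 1023. HB_4(1023) = 3·4^4 + 3·4^3 + 3·4^2 + 3·4 + 3. Bump = 9843. G_3 = 9842.

ω^ω·3 + ω^3·3 + ω^2·3 + ω·3 + 3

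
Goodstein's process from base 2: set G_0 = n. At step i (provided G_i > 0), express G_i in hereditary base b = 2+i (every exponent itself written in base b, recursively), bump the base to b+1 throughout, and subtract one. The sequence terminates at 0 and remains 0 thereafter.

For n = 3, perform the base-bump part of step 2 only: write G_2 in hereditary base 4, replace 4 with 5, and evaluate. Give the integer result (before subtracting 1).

3

step 0: 3 = 2 + 1; sub 3 for 2: 3 + 1; = 4; G_1 = 4−1 = 3
step 1: 3 = 3; sub 4 for 3: 4; = 4; G_2 = 4−1 = 3
step 2: 3 = 3; sub 5 for 4: 3; = 3; G_3 = 3−1 = 2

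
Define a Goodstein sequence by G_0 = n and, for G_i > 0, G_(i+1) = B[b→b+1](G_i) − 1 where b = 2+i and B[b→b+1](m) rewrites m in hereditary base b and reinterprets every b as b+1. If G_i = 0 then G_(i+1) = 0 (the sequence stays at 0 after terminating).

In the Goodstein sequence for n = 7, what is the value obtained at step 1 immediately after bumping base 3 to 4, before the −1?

(0) 7|_2 = 2^2 + 2 + 1 ↦ 3^3 + 3 + 1|_3 = 31 ⇒ 30
(1) 30|_3 = 3^3 + 3 ↦ 4^4 + 4|_4 = 260 ⇒ 259

260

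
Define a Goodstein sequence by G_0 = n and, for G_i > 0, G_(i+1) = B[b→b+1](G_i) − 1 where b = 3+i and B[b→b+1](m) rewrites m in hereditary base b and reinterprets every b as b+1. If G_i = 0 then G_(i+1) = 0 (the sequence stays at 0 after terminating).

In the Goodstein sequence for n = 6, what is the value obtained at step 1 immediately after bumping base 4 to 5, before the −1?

[0] 6 ≡ 2·3 (base 3). Lift 4: 8. −1: 7.
[1] 7 ≡ 4 + 3 (base 4). Lift 5: 8. −1: 7.

8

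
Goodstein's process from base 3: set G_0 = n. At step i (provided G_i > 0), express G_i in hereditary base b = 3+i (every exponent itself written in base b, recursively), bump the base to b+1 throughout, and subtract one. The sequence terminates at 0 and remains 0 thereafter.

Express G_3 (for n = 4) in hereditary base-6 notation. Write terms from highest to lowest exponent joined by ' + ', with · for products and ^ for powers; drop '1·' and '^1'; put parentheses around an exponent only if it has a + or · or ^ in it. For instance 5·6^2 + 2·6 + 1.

3

step 0: 4 = 3 + 1; sub 4 for 3: 4 + 1; = 5; G_1 = 5−1 = 4
step 1: 4 = 4; sub 5 for 4: 5; = 5; G_2 = 5−1 = 4
step 2: 4 = 4; sub 6 for 5: 4; = 4; G_3 = 4−1 = 3
step 3: 3 = 3; sub 7 for 6: 3; = 3; G_4 = 3−1 = 2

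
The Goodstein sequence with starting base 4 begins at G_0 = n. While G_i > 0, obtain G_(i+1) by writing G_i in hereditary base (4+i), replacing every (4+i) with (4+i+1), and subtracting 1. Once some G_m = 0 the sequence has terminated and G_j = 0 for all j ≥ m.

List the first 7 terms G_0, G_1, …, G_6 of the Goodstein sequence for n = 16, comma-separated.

[0] 16 ≡ 4^2 (base 4). Lift 5: 25. −1: 24.
[1] 24 ≡ 4·5 + 4 (base 5). Lift 6: 28. −1: 27.
[2] 27 ≡ 4·6 + 3 (base 6). Lift 7: 31. −1: 30.
[3] 30 ≡ 4·7 + 2 (base 7). Lift 8: 34. −1: 33.
[4] 33 ≡ 4·8 + 1 (base 8). Lift 9: 37. −1: 36.
[5] 36 ≡ 4·9 (base 9). Lift 10: 40. −1: 39.

16, 24, 27, 30, 33, 36, 39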